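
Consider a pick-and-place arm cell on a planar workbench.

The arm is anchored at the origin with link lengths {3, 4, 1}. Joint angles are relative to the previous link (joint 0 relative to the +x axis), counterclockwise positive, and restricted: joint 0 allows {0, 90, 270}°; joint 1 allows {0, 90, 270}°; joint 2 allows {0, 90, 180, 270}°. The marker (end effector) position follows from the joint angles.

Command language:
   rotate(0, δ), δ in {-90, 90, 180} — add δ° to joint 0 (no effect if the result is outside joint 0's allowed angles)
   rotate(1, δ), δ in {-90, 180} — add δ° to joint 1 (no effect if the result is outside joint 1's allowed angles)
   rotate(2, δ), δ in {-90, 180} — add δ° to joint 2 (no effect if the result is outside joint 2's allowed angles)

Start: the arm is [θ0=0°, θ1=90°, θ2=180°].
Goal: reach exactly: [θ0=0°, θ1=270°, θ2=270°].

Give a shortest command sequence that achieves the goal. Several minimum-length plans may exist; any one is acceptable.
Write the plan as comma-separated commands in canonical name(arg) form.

t0: [θ0=0°, θ1=90°, θ2=180°]
1. rotate(1, 180) → [θ0=0°, θ1=270°, θ2=180°]
2. rotate(2, -90) → [θ0=0°, θ1=270°, θ2=90°]
3. rotate(2, 180) → [θ0=0°, θ1=270°, θ2=270°]
nothing shorter than 3 reaches the goal.

rotate(1, 180), rotate(2, -90), rotate(2, 180)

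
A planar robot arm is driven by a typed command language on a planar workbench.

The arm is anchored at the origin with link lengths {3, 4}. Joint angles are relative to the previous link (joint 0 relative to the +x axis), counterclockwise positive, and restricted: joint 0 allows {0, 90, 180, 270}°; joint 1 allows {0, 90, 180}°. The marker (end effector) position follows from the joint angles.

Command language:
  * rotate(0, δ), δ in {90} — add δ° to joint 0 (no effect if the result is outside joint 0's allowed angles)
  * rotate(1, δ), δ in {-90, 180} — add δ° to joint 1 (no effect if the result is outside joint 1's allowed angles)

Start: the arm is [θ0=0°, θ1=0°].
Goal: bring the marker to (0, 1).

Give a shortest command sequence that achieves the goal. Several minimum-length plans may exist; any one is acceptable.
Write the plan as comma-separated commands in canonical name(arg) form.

from: [θ0=0°, θ1=0°]
1. rotate(0, 90) → [θ0=90°, θ1=0°]
2. rotate(0, 90) → [θ0=180°, θ1=0°]
3. rotate(0, 90) → [θ0=270°, θ1=0°]
4. rotate(1, 180) → [θ0=270°, θ1=180°]
shorter routes all fall short; 4 is best.

rotate(0, 90), rotate(0, 90), rotate(0, 90), rotate(1, 180)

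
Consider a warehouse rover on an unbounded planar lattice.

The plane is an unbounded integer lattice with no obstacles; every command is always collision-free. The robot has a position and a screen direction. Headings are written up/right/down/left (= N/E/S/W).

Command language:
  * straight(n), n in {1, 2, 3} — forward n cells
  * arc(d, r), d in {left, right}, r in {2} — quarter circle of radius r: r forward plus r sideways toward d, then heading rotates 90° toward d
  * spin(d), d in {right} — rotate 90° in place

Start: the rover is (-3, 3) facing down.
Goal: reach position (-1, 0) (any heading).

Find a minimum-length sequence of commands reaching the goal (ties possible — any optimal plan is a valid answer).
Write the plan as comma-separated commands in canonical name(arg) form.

straight(1), arc(left, 2)

t0: (-3, 3) facing down
[1] after straight(1): (-3, 2) facing down
[2] after arc(left, 2): (-1, 0) facing right
minimal: 2 command(s), checked below 2.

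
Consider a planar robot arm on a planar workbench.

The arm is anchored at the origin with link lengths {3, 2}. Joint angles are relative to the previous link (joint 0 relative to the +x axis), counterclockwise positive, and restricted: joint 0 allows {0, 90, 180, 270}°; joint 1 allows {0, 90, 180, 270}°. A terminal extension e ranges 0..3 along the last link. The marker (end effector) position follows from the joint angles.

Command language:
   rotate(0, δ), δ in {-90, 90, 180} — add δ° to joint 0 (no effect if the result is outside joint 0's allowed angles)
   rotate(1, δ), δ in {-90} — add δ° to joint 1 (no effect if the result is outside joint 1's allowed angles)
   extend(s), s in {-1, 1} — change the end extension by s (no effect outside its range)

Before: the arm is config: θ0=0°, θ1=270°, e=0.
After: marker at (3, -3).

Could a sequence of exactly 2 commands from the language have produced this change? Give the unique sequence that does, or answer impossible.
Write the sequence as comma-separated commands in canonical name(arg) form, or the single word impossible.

key: running extend(1) before extend(-1) would end elsewhere — order is forced
initial: config: θ0=0°, θ1=270°, e=0
[1] after extend(-1): config: θ0=0°, θ1=270°, e=0
[2] after extend(1): config: θ0=0°, θ1=270°, e=1
no rival 2-sequence matches.

extend(-1), extend(1)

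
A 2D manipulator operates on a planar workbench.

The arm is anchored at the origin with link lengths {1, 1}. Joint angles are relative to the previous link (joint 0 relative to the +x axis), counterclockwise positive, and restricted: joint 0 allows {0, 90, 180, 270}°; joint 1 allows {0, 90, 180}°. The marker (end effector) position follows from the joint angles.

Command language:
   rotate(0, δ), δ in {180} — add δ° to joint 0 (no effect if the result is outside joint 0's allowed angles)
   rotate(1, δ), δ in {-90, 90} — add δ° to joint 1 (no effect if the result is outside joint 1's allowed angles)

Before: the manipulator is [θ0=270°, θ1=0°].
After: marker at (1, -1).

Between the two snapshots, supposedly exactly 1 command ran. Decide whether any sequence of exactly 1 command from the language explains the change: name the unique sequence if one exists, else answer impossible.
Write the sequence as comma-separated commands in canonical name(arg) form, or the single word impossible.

initial: [θ0=270°, θ1=0°]
t=1 rotate(1, 90) ⇒ [θ0=270°, θ1=90°]
no other 1-command option fits: unique.

rotate(1, 90)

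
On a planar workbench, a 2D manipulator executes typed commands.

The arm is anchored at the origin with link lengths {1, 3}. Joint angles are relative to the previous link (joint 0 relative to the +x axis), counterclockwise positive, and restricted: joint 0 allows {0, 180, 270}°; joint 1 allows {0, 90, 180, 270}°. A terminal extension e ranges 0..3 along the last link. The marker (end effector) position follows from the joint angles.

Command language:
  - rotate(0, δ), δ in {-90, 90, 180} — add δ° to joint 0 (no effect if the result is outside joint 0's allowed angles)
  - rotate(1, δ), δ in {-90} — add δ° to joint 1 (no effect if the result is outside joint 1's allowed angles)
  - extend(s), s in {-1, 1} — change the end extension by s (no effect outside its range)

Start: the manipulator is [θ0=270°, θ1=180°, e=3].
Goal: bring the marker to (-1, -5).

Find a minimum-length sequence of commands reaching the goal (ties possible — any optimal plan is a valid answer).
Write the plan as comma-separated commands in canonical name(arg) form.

start: [θ0=270°, θ1=180°, e=3]
1. rotate(1, -90) → [θ0=270°, θ1=90°, e=3]
2. extend(-1) → [θ0=270°, θ1=90°, e=2]
3. rotate(0, -90) → [θ0=180°, θ1=90°, e=2]
no 2-step plan works, so 3 is optimal.

rotate(1, -90), extend(-1), rotate(0, -90)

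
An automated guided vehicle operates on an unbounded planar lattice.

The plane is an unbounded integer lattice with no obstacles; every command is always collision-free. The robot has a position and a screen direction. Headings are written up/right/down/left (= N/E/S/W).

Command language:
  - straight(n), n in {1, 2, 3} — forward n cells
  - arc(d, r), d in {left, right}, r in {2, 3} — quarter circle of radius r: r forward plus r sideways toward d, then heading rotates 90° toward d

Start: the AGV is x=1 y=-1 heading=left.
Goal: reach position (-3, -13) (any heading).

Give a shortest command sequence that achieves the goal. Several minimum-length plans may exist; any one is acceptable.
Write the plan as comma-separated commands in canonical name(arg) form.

from: x=1 y=-1 heading=left
[1] after straight(1): x=0 y=-1 heading=left
[2] after arc(left, 3): x=-3 y=-4 heading=down
[3] after straight(3): x=-3 y=-7 heading=down
[4] after straight(3): x=-3 y=-10 heading=down
[5] after straight(3): x=-3 y=-13 heading=down
nothing shorter than 5 reaches the goal.

straight(1), arc(left, 3), straight(3), straight(3), straight(3)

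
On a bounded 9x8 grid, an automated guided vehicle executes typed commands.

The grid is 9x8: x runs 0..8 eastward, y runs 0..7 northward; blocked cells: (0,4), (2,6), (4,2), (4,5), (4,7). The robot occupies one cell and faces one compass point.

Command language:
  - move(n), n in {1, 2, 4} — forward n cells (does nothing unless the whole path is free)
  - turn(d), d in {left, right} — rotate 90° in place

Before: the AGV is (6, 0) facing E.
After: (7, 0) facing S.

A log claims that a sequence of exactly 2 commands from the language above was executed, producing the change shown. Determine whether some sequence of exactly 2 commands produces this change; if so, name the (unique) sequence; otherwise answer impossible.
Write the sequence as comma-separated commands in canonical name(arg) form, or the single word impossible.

move(1), turn(right)

key: running turn(right) before move(1) would end elsewhere — order is forced
t0: (6, 0) facing E
[1] after move(1): (7, 0) facing E
[2] after turn(right): (7, 0) facing S
all 25 alternatives checked — unique.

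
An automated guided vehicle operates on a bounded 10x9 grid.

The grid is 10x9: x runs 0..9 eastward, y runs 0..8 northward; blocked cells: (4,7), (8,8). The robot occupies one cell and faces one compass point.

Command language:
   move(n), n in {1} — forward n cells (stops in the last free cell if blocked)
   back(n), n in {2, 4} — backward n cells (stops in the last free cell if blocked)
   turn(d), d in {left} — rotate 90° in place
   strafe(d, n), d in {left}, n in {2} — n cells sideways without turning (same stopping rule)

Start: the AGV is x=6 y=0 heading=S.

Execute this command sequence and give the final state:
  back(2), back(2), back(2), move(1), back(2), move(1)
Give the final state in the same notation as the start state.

start: x=6 y=0 heading=S
step 1 (back(2)): x=6 y=2 heading=S
step 2 (back(2)): x=6 y=4 heading=S
step 3 (back(2)): x=6 y=6 heading=S
step 4 (move(1)): x=6 y=5 heading=S
step 5 (back(2)): x=6 y=7 heading=S
step 6 (move(1)): x=6 y=6 heading=S

x=6 y=6 heading=S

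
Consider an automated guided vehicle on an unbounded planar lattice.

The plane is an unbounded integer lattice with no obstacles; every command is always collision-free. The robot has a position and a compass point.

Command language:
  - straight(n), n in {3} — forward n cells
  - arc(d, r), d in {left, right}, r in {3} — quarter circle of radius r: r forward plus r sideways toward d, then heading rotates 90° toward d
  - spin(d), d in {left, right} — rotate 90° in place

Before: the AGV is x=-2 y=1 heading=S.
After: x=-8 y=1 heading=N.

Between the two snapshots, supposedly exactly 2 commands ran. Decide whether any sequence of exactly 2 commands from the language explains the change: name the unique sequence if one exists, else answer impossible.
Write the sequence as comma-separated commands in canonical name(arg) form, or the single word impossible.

key: cell and facing (now N) both changed — the 2 commands mix motion and turning
initial: x=-2 y=1 heading=S
step 1 (arc(right, 3)): x=-5 y=-2 heading=W
step 2 (arc(right, 3)): x=-8 y=1 heading=N
uniquely the one of 25 2-step routes that fits.

arc(right, 3), arc(right, 3)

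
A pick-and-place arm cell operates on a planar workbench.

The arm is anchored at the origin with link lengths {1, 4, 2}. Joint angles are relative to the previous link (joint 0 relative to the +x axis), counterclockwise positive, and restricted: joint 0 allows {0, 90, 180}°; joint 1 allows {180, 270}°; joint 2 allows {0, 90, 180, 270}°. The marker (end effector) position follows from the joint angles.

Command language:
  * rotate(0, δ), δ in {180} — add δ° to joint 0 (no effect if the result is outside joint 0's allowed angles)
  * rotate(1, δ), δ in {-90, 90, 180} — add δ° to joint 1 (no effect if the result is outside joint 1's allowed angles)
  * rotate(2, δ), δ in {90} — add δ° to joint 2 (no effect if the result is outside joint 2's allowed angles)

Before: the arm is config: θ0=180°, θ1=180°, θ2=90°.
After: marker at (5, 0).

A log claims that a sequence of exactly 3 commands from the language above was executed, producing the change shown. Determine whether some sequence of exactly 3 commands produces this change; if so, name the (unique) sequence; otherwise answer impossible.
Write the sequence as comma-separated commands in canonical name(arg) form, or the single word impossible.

initial: config: θ0=180°, θ1=180°, θ2=90°
step 1 (rotate(2, 90)): config: θ0=180°, θ1=180°, θ2=180°
step 2 (rotate(2, 90)): config: θ0=180°, θ1=180°, θ2=270°
step 3 (rotate(2, 90)): config: θ0=180°, θ1=180°, θ2=0°
uniquely the one of 125 3-step routes that fits.

rotate(2, 90), rotate(2, 90), rotate(2, 90)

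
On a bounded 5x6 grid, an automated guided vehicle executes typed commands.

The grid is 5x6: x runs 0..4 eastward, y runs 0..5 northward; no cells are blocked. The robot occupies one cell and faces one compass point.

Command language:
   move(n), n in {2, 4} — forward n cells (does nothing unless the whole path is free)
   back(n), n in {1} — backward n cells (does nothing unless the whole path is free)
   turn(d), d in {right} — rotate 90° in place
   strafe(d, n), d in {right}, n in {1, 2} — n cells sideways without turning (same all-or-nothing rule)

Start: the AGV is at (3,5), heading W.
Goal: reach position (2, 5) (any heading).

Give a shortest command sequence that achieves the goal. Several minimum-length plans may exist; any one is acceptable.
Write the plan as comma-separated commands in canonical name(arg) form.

begin: at (3,5), heading W
[1] after move(2): at (1,5), heading W
[2] after back(1): at (2,5), heading W
no 1-step plan works, so 2 is optimal.

move(2), back(1)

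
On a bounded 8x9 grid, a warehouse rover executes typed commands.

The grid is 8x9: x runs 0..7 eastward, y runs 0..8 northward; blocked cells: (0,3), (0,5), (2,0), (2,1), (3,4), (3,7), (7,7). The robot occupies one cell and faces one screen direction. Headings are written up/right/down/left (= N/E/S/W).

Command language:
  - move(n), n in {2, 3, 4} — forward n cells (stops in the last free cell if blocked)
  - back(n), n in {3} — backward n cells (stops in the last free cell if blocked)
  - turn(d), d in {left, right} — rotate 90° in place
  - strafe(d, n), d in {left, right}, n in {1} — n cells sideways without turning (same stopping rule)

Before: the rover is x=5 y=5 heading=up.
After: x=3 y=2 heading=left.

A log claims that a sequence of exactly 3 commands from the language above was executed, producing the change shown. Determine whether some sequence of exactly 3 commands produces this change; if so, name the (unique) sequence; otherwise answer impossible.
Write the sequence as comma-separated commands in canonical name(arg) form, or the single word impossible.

back(3), turn(left), move(2)

key: position moved to (3,2) AND the heading swung to W — translation plus rotation needed
initial: x=5 y=5 heading=up
t=1 back(3) ⇒ x=5 y=2 heading=up
t=2 turn(left) ⇒ x=5 y=2 heading=left
t=3 move(2) ⇒ x=3 y=2 heading=left
no rival 3-sequence matches.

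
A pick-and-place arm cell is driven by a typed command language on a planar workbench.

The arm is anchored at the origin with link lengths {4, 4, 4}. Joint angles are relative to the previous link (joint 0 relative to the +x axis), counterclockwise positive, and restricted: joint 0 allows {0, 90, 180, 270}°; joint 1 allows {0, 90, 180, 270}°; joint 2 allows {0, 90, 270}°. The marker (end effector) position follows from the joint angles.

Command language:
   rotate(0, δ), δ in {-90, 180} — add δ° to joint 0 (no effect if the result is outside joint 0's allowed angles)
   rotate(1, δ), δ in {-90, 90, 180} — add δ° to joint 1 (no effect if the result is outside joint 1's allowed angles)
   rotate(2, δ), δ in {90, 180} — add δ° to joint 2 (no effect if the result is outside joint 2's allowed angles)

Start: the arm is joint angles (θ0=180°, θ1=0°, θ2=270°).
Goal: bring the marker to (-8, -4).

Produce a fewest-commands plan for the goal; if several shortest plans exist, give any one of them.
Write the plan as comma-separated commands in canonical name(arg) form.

rotate(1, 90)

from: joint angles (θ0=180°, θ1=0°, θ2=270°)
[1] after rotate(1, 90): joint angles (θ0=180°, θ1=90°, θ2=270°)
no 0-step plan works, so 1 is optimal.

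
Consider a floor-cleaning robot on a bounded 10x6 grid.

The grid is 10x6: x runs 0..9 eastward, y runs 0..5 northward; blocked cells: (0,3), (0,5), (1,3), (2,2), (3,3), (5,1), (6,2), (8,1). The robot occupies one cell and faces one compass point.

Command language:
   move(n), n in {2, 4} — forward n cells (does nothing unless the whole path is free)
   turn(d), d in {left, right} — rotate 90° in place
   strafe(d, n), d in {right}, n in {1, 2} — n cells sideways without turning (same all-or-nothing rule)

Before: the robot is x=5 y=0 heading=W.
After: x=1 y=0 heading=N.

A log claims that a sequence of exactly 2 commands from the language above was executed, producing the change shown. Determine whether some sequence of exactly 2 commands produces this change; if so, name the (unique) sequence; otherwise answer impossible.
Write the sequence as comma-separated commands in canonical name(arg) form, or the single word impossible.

key: running turn(right) before move(4) would end elsewhere — order is forced
initial: x=5 y=0 heading=W
t=1 move(4) ⇒ x=1 y=0 heading=W
t=2 turn(right) ⇒ x=1 y=0 heading=N
all 36 alternatives checked — unique.

move(4), turn(right)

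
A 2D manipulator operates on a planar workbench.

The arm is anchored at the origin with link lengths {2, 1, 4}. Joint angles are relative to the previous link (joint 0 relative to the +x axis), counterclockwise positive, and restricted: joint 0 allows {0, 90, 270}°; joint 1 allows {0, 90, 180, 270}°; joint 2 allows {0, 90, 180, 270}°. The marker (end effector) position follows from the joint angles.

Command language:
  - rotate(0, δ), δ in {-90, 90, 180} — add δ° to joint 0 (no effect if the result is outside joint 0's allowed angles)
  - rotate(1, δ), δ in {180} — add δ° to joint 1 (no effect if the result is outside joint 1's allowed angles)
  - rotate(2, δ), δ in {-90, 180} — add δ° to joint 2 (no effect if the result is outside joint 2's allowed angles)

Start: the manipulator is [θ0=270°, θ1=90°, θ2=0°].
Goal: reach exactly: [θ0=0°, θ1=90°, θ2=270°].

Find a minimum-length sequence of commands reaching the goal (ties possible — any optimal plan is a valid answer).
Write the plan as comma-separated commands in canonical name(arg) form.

rotate(2, -90), rotate(0, 90)

t0: [θ0=270°, θ1=90°, θ2=0°]
1. rotate(2, -90) → [θ0=270°, θ1=90°, θ2=270°]
2. rotate(0, 90) → [θ0=0°, θ1=90°, θ2=270°]
shorter routes all fall short; 2 is best.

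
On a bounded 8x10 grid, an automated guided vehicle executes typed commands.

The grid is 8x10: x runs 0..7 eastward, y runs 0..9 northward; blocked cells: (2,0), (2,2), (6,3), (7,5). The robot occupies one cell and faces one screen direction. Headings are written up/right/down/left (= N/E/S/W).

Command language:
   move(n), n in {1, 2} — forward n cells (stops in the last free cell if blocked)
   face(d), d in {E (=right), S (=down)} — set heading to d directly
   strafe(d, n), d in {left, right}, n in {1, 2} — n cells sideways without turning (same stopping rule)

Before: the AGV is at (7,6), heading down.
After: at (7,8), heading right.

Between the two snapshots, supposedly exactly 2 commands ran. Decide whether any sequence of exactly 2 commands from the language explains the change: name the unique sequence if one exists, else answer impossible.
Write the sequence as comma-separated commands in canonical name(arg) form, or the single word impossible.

face(E), strafe(left, 2)

key: position moved to (7,8) AND the heading swung to E — translation plus rotation needed
begin: at (7,6), heading down
1. face(E) → at (7,6), heading right
2. strafe(left, 2) → at (7,8), heading right
no rival 2-sequence matches.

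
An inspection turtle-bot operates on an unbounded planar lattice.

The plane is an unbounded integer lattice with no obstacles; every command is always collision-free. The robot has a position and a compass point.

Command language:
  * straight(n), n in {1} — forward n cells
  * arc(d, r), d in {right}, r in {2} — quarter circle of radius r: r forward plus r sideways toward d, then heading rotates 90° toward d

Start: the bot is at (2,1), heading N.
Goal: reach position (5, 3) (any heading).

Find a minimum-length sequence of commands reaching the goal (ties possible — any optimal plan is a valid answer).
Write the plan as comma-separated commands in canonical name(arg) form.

arc(right, 2), straight(1)

t0: at (2,1), heading N
1. arc(right, 2) → at (4,3), heading E
2. straight(1) → at (5,3), heading E
nothing shorter than 2 reaches the goal.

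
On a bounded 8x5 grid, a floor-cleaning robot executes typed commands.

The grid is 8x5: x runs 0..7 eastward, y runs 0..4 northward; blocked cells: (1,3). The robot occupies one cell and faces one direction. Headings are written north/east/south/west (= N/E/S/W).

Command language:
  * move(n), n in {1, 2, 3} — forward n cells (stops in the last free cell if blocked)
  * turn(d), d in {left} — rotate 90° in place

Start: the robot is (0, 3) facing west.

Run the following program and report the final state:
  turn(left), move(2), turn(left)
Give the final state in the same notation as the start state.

(0, 1) facing east

begin: (0, 3) facing west
[1] after turn(left): (0, 3) facing south
[2] after move(2): (0, 1) facing south
[3] after turn(left): (0, 1) facing east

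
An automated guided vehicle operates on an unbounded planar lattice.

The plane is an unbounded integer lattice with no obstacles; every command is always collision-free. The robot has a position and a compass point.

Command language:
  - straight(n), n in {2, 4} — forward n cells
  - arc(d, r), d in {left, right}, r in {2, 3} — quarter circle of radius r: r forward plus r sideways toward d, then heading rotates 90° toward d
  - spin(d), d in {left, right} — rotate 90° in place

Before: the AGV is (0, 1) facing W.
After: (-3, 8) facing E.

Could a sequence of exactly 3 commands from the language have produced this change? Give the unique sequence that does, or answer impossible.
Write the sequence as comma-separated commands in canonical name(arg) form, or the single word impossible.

arc(right, 3), straight(4), spin(right)

key: cell and facing (now E) both changed — the 3 commands mix motion and turning
t0: (0, 1) facing W
step 1 (arc(right, 3)): (-3, 4) facing N
step 2 (straight(4)): (-3, 8) facing N
step 3 (spin(right)): (-3, 8) facing E
no other 3-command option fits: unique.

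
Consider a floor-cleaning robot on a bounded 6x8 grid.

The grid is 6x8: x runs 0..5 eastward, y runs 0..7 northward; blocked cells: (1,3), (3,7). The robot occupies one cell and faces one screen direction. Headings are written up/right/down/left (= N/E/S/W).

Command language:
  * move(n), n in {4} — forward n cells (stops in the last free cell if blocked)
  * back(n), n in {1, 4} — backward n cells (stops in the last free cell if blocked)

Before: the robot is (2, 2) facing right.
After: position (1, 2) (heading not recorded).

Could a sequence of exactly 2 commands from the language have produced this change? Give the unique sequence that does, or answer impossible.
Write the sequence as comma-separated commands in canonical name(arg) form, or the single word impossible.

key: running back(4) before move(4) would end elsewhere — order is forced
from: (2, 2) facing right
step 1 (move(4)): (5, 2) facing right
step 2 (back(4)): (1, 2) facing right
all 9 alternatives checked — unique.

move(4), back(4)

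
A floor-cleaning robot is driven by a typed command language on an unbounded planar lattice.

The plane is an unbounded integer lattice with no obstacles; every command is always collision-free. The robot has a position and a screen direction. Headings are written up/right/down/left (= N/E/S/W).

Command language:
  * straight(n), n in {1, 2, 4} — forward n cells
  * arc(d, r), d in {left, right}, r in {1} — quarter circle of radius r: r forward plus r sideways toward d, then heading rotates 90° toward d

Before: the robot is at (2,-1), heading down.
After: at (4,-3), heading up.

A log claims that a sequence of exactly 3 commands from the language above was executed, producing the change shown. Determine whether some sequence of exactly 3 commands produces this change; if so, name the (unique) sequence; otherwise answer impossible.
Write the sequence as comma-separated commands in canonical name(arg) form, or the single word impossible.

straight(2), arc(left, 1), arc(left, 1)

key: order matters: swapping straight(2) and arc(left, 1) lands elsewhere
begin: at (2,-1), heading down
step 1 (straight(2)): at (2,-3), heading down
step 2 (arc(left, 1)): at (3,-4), heading right
step 3 (arc(left, 1)): at (4,-3), heading up
uniquely the one of 125 3-step routes that fits.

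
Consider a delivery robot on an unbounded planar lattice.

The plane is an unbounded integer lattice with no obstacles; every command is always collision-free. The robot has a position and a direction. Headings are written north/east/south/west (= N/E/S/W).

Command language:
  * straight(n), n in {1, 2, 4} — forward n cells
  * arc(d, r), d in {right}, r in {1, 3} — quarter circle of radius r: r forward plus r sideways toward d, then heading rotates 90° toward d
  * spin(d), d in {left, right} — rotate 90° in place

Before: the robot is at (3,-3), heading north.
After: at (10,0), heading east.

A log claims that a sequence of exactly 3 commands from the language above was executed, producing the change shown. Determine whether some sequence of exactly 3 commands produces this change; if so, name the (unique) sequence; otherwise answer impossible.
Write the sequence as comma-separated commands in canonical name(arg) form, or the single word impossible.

arc(right, 3), straight(2), straight(2)

key: position moved to (10,0) AND the heading swung to E — translation plus rotation needed
begin: at (3,-3), heading north
[1] after arc(right, 3): at (6,0), heading east
[2] after straight(2): at (8,0), heading east
[3] after straight(2): at (10,0), heading east
uniquely the one of 343 3-step routes that fits.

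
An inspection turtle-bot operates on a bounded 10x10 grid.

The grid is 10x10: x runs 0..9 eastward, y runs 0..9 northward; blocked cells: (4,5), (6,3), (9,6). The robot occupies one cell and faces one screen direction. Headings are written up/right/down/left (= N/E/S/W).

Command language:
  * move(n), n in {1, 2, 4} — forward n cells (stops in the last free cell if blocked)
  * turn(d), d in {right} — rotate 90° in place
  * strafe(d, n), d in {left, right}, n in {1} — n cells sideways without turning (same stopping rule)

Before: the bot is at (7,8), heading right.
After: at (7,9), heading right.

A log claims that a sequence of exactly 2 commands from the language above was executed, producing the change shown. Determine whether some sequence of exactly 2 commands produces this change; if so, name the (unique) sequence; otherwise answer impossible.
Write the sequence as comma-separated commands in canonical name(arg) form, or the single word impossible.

strafe(left, 1), strafe(left, 1)

key: the second strafe(left, 1) runs into the grid edge before its full distance
from: at (7,8), heading right
1. strafe(left, 1) → at (7,9), heading right
2. strafe(left, 1) → at (7,9), heading right
no other 2-command option fits: unique.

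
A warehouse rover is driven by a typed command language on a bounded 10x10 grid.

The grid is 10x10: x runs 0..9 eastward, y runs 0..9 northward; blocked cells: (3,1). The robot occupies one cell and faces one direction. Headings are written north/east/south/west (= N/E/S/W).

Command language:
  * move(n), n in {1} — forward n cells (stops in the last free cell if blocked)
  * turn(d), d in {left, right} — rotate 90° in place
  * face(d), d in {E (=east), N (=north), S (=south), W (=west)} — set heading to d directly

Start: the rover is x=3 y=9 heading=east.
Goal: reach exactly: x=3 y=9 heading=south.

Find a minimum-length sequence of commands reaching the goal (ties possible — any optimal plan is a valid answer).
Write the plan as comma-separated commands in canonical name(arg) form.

face(S)

from: x=3 y=9 heading=east
t=1 face(S) ⇒ x=3 y=9 heading=south
no 0-step plan works, so 1 is optimal.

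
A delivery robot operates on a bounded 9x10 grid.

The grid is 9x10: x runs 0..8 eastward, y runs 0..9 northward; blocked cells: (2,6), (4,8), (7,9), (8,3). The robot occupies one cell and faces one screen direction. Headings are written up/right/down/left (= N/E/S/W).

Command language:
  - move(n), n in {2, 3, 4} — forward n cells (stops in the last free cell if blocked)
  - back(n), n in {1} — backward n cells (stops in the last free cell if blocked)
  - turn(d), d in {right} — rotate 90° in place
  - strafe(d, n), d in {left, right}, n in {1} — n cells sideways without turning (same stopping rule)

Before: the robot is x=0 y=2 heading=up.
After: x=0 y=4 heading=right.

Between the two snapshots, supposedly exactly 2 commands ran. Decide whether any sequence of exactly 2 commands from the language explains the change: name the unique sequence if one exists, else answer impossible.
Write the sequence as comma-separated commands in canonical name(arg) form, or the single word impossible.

key: order matters: swapping move(2) and turn(right) lands elsewhere
initial: x=0 y=2 heading=up
1. move(2) → x=0 y=4 heading=up
2. turn(right) → x=0 y=4 heading=right
uniquely the one of 49 2-step routes that fits.

move(2), turn(right)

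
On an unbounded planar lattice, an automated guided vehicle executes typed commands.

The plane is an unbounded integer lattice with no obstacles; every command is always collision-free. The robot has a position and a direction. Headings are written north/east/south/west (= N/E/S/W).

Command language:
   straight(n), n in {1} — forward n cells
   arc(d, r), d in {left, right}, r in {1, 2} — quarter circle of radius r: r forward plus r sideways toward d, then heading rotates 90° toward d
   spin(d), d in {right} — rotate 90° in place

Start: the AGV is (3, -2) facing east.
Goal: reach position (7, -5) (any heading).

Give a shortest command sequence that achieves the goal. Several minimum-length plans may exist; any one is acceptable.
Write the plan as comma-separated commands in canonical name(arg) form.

from: (3, -2) facing east
step 1 (arc(right, 2)): (5, -4) facing south
step 2 (arc(left, 1)): (6, -5) facing east
step 3 (straight(1)): (7, -5) facing east
no 2-step plan works, so 3 is optimal.

arc(right, 2), arc(left, 1), straight(1)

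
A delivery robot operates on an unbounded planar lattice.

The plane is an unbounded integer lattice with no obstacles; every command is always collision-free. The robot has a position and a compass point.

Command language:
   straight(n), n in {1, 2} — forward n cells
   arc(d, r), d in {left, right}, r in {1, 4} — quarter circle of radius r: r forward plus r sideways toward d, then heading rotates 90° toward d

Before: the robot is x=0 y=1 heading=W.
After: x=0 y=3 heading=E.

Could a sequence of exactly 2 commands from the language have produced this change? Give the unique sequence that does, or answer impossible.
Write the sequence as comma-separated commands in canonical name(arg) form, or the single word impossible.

key: cell and facing (now E) both changed — the 2 commands mix motion and turning
begin: x=0 y=1 heading=W
[1] after arc(right, 1): x=-1 y=2 heading=N
[2] after arc(right, 1): x=0 y=3 heading=E
no other 2-command option fits: unique.

arc(right, 1), arc(right, 1)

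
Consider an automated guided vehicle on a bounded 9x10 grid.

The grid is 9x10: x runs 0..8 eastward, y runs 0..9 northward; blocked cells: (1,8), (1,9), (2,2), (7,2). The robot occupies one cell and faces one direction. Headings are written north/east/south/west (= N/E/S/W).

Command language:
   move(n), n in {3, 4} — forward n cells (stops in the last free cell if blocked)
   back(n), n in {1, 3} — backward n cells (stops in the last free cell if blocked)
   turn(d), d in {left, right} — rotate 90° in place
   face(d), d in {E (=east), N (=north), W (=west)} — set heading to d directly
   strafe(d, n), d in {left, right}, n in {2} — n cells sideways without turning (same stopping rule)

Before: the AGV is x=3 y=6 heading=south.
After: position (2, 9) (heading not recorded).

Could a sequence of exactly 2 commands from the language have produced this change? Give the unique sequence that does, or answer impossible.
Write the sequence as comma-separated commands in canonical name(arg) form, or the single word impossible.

back(3), strafe(right, 2)

key: strafe(right, 2) is stopped early by the blocked cell at (1,9)
from: x=3 y=6 heading=south
t=1 back(3) ⇒ x=3 y=9 heading=south
t=2 strafe(right, 2) ⇒ x=2 y=9 heading=south
uniquely the one of 121 2-step routes that fits.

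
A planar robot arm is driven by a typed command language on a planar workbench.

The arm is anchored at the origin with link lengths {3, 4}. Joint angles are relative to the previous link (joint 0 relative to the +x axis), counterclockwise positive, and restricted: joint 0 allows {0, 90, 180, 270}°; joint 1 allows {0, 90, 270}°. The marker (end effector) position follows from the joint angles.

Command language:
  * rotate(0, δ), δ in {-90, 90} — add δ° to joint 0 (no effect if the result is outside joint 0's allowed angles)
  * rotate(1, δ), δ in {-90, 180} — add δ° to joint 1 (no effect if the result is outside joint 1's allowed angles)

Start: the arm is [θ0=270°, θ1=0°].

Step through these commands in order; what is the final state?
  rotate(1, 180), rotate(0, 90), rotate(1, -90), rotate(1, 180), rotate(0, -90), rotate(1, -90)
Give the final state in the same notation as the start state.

[θ0=270°, θ1=0°]

t0: [θ0=270°, θ1=0°]
[1] after rotate(1, 180): [θ0=270°, θ1=0°]
[2] after rotate(0, 90): [θ0=0°, θ1=0°]
[3] after rotate(1, -90): [θ0=0°, θ1=270°]
[4] after rotate(1, 180): [θ0=0°, θ1=90°]
[5] after rotate(0, -90): [θ0=270°, θ1=90°]
[6] after rotate(1, -90): [θ0=270°, θ1=0°]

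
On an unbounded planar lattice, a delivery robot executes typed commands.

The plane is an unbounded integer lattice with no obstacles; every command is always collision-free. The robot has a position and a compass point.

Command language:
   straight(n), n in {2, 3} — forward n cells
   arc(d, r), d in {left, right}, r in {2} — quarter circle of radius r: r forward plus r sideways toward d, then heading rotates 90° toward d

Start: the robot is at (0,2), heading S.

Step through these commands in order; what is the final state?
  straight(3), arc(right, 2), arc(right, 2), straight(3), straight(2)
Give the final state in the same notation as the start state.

at (-4,4), heading N

initial: at (0,2), heading S
[1] after straight(3): at (0,-1), heading S
[2] after arc(right, 2): at (-2,-3), heading W
[3] after arc(right, 2): at (-4,-1), heading N
[4] after straight(3): at (-4,2), heading N
[5] after straight(2): at (-4,4), heading N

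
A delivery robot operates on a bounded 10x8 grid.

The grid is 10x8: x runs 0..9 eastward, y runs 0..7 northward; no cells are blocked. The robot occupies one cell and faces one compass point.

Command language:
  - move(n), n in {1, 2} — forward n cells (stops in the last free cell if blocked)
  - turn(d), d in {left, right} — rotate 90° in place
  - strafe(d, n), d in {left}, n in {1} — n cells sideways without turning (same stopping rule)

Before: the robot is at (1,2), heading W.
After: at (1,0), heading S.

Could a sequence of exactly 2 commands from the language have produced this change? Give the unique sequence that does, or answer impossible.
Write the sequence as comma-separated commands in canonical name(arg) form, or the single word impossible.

key: position moved to (1,0) AND the heading swung to S — translation plus rotation needed
start: at (1,2), heading W
t=1 turn(left) ⇒ at (1,2), heading S
t=2 move(2) ⇒ at (1,0), heading S
no rival 2-sequence matches.

turn(left), move(2)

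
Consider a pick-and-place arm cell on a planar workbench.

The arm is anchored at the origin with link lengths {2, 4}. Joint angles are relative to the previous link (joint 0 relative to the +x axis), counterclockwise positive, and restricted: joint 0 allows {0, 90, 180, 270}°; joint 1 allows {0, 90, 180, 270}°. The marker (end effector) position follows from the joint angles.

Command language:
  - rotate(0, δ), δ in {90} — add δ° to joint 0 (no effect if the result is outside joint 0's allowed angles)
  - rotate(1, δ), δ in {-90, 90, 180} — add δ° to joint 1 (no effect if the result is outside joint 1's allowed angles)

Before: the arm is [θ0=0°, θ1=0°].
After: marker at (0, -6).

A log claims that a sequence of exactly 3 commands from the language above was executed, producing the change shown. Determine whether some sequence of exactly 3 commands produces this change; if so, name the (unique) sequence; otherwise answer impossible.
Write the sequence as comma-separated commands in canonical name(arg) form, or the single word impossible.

initial: [θ0=0°, θ1=0°]
[1] after rotate(0, 90): [θ0=90°, θ1=0°]
[2] after rotate(0, 90): [θ0=180°, θ1=0°]
[3] after rotate(0, 90): [θ0=270°, θ1=0°]
no other 3-command option fits: unique.

rotate(0, 90), rotate(0, 90), rotate(0, 90)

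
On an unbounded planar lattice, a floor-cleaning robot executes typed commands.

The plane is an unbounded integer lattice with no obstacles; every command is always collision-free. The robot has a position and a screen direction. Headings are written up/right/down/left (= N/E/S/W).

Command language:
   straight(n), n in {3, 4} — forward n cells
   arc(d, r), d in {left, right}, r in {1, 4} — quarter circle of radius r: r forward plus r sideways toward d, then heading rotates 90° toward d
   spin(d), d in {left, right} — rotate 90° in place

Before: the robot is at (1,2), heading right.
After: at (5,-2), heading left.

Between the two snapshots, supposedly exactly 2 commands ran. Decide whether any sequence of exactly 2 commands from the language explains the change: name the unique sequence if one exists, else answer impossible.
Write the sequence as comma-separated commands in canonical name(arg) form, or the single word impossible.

key: running spin(right) before arc(right, 4) would end elsewhere — order is forced
t0: at (1,2), heading right
[1] after arc(right, 4): at (5,-2), heading down
[2] after spin(right): at (5,-2), heading left
uniquely the one of 64 2-step routes that fits.

arc(right, 4), spin(right)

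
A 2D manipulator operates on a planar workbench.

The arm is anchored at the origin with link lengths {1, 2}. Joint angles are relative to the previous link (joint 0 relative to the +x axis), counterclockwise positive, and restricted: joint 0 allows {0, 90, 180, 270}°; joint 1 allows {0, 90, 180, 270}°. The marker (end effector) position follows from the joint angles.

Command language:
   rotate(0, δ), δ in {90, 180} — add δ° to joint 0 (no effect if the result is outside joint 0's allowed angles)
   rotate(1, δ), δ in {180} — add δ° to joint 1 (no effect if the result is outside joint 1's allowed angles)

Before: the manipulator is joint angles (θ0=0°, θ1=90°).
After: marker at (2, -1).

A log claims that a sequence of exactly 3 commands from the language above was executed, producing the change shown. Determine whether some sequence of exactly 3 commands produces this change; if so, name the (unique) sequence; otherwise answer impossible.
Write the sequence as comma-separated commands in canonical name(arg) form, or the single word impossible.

rotate(0, 90), rotate(0, 90), rotate(0, 90)

start: joint angles (θ0=0°, θ1=90°)
1. rotate(0, 90) → joint angles (θ0=90°, θ1=90°)
2. rotate(0, 90) → joint angles (θ0=180°, θ1=90°)
3. rotate(0, 90) → joint angles (θ0=270°, θ1=90°)
all 27 alternatives checked — unique.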